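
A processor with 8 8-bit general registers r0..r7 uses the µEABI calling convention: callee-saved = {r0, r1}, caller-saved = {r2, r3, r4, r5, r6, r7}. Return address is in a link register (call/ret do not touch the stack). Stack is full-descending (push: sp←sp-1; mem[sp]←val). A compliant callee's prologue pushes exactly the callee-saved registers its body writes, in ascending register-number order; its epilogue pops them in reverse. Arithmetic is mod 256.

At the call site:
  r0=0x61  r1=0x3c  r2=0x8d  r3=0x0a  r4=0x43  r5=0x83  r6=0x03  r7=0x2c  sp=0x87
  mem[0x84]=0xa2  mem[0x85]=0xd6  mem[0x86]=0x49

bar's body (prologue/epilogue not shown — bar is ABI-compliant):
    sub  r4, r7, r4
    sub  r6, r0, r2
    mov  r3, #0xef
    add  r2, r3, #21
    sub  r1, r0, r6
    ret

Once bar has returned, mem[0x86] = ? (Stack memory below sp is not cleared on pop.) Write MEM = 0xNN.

prologue: push r1 → mem[0x86]=0x3c, sp=0x86
body[0] sub  r4, r7, r4 → r4=0xe9
body[1] sub  r6, r0, r2 → r6=0xd4
body[2] mov  r3, #0xef → r3=0xef
body[3] add  r2, r3, #21 → r2=0x04
body[4] sub  r1, r0, r6 → r1=0x8d
epilogue: pop r1=0x3c, sp=0x87
prologue pushed ['r1'] at ['0x86']

MEM = 0x3c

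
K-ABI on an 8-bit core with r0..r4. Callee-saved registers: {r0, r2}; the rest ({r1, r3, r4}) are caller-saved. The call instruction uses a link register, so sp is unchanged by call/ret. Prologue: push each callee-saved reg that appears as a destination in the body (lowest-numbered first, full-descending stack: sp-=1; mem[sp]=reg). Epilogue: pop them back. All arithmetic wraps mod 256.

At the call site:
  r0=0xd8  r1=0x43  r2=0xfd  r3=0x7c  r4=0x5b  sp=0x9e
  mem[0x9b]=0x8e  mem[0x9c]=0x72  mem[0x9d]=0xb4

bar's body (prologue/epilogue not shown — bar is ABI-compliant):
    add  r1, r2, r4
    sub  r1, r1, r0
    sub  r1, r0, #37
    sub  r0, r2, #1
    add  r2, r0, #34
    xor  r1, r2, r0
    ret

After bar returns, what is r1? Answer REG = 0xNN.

REG = 0xe2

prologue: push r0 → mem[0x9d]=0xd8, sp=0x9d
prologue: push r2 → mem[0x9c]=0xfd, sp=0x9c
body[0] add  r1, r2, r4 → r1=0x58
body[1] sub  r1, r1, r0 → r1=0x80
body[2] sub  r1, r0, #37 → r1=0xb3
body[3] sub  r0, r2, #1 → r0=0xfc
body[4] add  r2, r0, #34 → r2=0x1e
body[5] xor  r1, r2, r0 → r1=0xe2
epilogue: pop r2=0xfd, sp=0x9d
epilogue: pop r0=0xd8, sp=0x9e
r1 is caller-saved → body value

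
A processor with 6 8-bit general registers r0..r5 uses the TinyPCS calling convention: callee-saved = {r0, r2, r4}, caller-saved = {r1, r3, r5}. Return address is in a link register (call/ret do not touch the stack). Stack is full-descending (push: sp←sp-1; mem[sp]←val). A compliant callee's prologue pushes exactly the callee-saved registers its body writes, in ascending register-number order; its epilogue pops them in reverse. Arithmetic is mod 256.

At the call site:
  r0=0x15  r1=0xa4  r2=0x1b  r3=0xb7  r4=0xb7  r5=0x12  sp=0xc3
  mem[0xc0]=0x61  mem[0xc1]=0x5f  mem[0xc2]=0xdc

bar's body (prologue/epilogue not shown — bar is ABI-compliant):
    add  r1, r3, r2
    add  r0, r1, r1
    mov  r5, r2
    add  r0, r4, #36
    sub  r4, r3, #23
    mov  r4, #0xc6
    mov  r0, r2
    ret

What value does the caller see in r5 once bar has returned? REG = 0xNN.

REG = 0x1b

prologue: push r0 -> mem[0xc2]=0x15, sp=0xc2
prologue: push r4 -> mem[0xc1]=0xb7, sp=0xc1
body[0] add  r1, r3, r2 -> r1=0xd2
body[1] add  r0, r1, r1 -> r0=0xa4
body[2] mov  r5, r2 -> r5=0x1b
body[3] add  r0, r4, #36 -> r0=0xdb
body[4] sub  r4, r3, #23 -> r4=0xa0
body[5] mov  r4, #0xc6 -> r4=0xc6
body[6] mov  r0, r2 -> r0=0x1b
epilogue: pop r4=0xb7, sp=0xc2
epilogue: pop r0=0x15, sp=0xc3
r5 is caller-saved -> body value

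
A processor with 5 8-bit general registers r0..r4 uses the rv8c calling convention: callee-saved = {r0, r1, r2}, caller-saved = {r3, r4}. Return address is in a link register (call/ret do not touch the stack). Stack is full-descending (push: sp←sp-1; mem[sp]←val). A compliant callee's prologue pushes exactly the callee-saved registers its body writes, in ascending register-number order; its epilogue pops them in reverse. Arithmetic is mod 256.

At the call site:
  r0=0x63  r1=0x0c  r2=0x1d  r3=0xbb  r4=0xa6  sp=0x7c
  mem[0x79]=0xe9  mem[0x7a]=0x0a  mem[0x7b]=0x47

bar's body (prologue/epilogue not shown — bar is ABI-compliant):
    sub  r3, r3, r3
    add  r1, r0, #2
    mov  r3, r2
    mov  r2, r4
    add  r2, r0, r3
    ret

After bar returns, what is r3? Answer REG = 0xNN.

prologue: push r1 -> mem[0x7b]=0x0c, sp=0x7b
prologue: push r2 -> mem[0x7a]=0x1d, sp=0x7a
body[0] sub  r3, r3, r3 -> r3=0x00
body[1] add  r1, r0, #2 -> r1=0x65
body[2] mov  r3, r2 -> r3=0x1d
body[3] mov  r2, r4 -> r2=0xa6
body[4] add  r2, r0, r3 -> r2=0x80
epilogue: pop r2=0x1d, sp=0x7b
epilogue: pop r1=0x0c, sp=0x7c
r3 is caller-saved -> body value

REG = 0x1d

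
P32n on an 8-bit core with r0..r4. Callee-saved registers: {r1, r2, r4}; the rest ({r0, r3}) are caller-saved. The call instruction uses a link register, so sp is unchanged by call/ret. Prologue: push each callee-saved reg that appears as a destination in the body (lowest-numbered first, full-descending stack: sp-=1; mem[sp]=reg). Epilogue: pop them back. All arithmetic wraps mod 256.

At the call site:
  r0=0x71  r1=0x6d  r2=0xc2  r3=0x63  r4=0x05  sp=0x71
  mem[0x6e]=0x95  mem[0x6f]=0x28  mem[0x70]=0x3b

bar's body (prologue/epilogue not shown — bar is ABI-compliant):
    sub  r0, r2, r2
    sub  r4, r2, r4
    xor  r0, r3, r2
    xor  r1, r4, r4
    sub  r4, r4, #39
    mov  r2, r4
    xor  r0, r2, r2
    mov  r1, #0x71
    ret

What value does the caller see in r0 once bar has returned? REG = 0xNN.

prologue: push r1 → mem[0x70]=0x6d, sp=0x70
prologue: push r2 → mem[0x6f]=0xc2, sp=0x6f
prologue: push r4 → mem[0x6e]=0x05, sp=0x6e
body[0] sub  r0, r2, r2 → r0=0x00
body[1] sub  r4, r2, r4 → r4=0xbd
body[2] xor  r0, r3, r2 → r0=0xa1
body[3] xor  r1, r4, r4 → r1=0x00
body[4] sub  r4, r4, #39 → r4=0x96
body[5] mov  r2, r4 → r2=0x96
body[6] xor  r0, r2, r2 → r0=0x00
body[7] mov  r1, #0x71 → r1=0x71
epilogue: pop r4=0x05, sp=0x6f
epilogue: pop r2=0xc2, sp=0x70
epilogue: pop r1=0x6d, sp=0x71
r0 is caller-saved → body value

REG = 0x00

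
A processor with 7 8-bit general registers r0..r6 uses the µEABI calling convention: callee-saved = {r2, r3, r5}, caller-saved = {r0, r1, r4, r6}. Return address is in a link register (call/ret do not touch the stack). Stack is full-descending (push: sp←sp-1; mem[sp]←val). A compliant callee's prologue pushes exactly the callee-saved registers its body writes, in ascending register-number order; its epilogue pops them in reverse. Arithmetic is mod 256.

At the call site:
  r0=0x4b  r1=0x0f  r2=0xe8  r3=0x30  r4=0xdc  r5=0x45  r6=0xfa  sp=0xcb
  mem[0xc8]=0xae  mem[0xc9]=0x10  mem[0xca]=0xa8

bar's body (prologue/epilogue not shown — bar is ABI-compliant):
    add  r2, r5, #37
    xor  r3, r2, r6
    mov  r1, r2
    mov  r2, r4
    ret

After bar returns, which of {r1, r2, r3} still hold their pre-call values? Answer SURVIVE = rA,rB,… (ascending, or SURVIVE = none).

prologue: push r2 → mem[0xca]=0xe8, sp=0xca
prologue: push r3 → mem[0xc9]=0x30, sp=0xc9
body[0] add  r2, r5, #37 → r2=0x6a
body[1] xor  r3, r2, r6 → r3=0x90
body[2] mov  r1, r2 → r1=0x6a
body[3] mov  r2, r4 → r2=0xdc
epilogue: pop r3=0x30, sp=0xca
epilogue: pop r2=0xe8, sp=0xcb
r1: caller-saved, written=True
r2: callee-saved, written=True
r3: callee-saved, written=True

SURVIVE = r2,r3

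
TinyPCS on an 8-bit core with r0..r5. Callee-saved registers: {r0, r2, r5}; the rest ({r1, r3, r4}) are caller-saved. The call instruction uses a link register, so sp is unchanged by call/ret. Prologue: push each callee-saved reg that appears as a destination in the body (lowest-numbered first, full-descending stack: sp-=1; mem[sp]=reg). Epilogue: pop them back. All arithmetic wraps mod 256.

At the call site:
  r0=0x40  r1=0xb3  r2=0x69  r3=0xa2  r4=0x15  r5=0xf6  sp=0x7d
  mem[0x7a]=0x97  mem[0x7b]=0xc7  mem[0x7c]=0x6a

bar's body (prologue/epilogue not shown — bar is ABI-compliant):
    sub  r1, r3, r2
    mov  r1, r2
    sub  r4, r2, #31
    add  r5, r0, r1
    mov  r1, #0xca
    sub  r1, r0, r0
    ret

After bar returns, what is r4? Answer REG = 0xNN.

REG = 0x4a

prologue: push r5 -> mem[0x7c]=0xf6, sp=0x7c
body[0] sub  r1, r3, r2 -> r1=0x39
body[1] mov  r1, r2 -> r1=0x69
body[2] sub  r4, r2, #31 -> r4=0x4a
body[3] add  r5, r0, r1 -> r5=0xa9
body[4] mov  r1, #0xca -> r1=0xca
body[5] sub  r1, r0, r0 -> r1=0x00
epilogue: pop r5=0xf6, sp=0x7d
r4 is caller-saved -> body value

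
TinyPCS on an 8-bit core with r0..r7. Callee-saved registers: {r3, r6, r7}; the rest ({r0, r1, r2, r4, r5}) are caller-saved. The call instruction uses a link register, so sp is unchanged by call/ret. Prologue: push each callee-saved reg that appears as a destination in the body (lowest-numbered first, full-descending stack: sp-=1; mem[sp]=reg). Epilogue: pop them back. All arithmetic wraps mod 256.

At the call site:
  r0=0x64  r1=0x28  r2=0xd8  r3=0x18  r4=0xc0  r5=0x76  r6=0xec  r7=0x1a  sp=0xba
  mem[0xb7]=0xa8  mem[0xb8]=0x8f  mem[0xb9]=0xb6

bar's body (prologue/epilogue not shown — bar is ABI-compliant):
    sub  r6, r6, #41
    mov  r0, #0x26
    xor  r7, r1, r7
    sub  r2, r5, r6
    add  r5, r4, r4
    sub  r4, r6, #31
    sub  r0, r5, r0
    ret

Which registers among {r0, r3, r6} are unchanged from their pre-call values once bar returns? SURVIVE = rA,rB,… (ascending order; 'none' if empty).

SURVIVE = r3,r6

prologue: push r6 → mem[0xb9]=0xec, sp=0xb9
prologue: push r7 → mem[0xb8]=0x1a, sp=0xb8
body[0] sub  r6, r6, #41 → r6=0xc3
body[1] mov  r0, #0x26 → r0=0x26
body[2] xor  r7, r1, r7 → r7=0x32
body[3] sub  r2, r5, r6 → r2=0xb3
body[4] add  r5, r4, r4 → r5=0x80
body[5] sub  r4, r6, #31 → r4=0xa4
body[6] sub  r0, r5, r0 → r0=0x5a
epilogue: pop r7=0x1a, sp=0xb9
epilogue: pop r6=0xec, sp=0xba
r0: caller-saved, written=True
r3: callee-saved, written=False
r6: callee-saved, written=True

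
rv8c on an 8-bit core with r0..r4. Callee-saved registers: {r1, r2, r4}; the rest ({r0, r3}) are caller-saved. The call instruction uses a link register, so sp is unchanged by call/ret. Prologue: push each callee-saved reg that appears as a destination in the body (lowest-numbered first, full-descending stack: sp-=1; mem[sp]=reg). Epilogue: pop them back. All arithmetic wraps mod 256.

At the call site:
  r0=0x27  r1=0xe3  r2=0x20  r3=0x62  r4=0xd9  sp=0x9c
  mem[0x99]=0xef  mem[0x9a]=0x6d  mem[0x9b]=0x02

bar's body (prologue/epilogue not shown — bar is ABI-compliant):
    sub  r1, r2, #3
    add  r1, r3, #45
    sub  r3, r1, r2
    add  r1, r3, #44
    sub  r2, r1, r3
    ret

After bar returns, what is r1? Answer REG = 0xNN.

REG = 0xe3

prologue: push r1 → mem[0x9b]=0xe3, sp=0x9b
prologue: push r2 → mem[0x9a]=0x20, sp=0x9a
body[0] sub  r1, r2, #3 → r1=0x1d
body[1] add  r1, r3, #45 → r1=0x8f
body[2] sub  r3, r1, r2 → r3=0x6f
body[3] add  r1, r3, #44 → r1=0x9b
body[4] sub  r2, r1, r3 → r2=0x2c
epilogue: pop r2=0x20, sp=0x9b
epilogue: pop r1=0xe3, sp=0x9c
r1 is callee-saved → restored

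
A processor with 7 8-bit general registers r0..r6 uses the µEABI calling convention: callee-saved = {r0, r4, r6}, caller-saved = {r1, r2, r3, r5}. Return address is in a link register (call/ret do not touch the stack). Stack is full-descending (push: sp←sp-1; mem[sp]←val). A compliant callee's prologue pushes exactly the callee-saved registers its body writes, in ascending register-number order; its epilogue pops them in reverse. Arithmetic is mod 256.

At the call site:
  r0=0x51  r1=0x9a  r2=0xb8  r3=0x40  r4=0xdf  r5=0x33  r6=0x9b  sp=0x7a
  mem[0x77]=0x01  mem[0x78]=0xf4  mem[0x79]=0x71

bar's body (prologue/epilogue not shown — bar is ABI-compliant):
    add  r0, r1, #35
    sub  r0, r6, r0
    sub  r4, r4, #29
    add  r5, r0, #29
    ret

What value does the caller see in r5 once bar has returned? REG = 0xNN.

prologue: push r0 -> mem[0x79]=0x51, sp=0x79
prologue: push r4 -> mem[0x78]=0xdf, sp=0x78
body[0] add  r0, r1, #35 -> r0=0xbd
body[1] sub  r0, r6, r0 -> r0=0xde
body[2] sub  r4, r4, #29 -> r4=0xc2
body[3] add  r5, r0, #29 -> r5=0xfb
epilogue: pop r4=0xdf, sp=0x79
epilogue: pop r0=0x51, sp=0x7a
r5 is caller-saved -> body value

REG = 0xfb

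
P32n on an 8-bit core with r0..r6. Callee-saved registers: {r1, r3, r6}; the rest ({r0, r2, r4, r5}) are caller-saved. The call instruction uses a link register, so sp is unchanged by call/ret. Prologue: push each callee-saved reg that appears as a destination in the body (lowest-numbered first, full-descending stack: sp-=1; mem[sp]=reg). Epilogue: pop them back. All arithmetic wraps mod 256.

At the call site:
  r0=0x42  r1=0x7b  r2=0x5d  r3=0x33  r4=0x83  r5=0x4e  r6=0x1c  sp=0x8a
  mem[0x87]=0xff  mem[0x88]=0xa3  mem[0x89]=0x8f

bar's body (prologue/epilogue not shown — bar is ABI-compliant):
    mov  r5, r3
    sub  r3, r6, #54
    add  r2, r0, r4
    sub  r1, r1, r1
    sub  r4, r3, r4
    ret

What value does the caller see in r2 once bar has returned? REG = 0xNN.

prologue: push r1 -> mem[0x89]=0x7b, sp=0x89
prologue: push r3 -> mem[0x88]=0x33, sp=0x88
body[0] mov  r5, r3 -> r5=0x33
body[1] sub  r3, r6, #54 -> r3=0xe6
body[2] add  r2, r0, r4 -> r2=0xc5
body[3] sub  r1, r1, r1 -> r1=0x00
body[4] sub  r4, r3, r4 -> r4=0x63
epilogue: pop r3=0x33, sp=0x89
epilogue: pop r1=0x7b, sp=0x8a
r2 is caller-saved -> body value

REG = 0xc5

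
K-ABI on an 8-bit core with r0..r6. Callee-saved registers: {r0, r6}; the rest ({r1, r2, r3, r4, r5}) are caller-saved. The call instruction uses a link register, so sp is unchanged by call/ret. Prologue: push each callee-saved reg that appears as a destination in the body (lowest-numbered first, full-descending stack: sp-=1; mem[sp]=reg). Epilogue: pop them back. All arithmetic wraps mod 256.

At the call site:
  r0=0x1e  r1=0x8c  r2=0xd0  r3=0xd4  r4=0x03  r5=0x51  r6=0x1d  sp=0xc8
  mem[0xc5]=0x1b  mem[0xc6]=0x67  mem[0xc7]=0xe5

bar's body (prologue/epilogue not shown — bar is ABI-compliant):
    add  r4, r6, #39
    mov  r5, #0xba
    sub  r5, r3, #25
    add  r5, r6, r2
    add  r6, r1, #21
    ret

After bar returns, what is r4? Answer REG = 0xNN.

REG = 0x44

prologue: push r6 -> mem[0xc7]=0x1d, sp=0xc7
body[0] add  r4, r6, #39 -> r4=0x44
body[1] mov  r5, #0xba -> r5=0xba
body[2] sub  r5, r3, #25 -> r5=0xbb
body[3] add  r5, r6, r2 -> r5=0xed
body[4] add  r6, r1, #21 -> r6=0xa1
epilogue: pop r6=0x1d, sp=0xc8
r4 is caller-saved -> body value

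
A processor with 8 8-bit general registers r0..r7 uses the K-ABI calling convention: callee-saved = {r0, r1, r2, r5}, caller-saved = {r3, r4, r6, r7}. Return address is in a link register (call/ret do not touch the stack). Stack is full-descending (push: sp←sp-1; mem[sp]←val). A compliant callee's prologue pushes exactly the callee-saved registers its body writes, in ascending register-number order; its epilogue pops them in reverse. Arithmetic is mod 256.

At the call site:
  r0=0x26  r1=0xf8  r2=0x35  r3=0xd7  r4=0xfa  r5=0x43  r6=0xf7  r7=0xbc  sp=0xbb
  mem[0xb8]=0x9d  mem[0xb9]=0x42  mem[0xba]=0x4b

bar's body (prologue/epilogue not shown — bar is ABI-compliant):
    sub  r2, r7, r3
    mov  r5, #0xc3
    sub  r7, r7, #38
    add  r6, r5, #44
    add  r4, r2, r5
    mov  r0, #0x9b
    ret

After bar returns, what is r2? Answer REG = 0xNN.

REG = 0x35

prologue: push r0 → mem[0xba]=0x26, sp=0xba
prologue: push r2 → mem[0xb9]=0x35, sp=0xb9
prologue: push r5 → mem[0xb8]=0x43, sp=0xb8
body[0] sub  r2, r7, r3 → r2=0xe5
body[1] mov  r5, #0xc3 → r5=0xc3
body[2] sub  r7, r7, #38 → r7=0x96
body[3] add  r6, r5, #44 → r6=0xef
body[4] add  r4, r2, r5 → r4=0xa8
body[5] mov  r0, #0x9b → r0=0x9b
epilogue: pop r5=0x43, sp=0xb9
epilogue: pop r2=0x35, sp=0xba
epilogue: pop r0=0x26, sp=0xbb
r2 is callee-saved → restored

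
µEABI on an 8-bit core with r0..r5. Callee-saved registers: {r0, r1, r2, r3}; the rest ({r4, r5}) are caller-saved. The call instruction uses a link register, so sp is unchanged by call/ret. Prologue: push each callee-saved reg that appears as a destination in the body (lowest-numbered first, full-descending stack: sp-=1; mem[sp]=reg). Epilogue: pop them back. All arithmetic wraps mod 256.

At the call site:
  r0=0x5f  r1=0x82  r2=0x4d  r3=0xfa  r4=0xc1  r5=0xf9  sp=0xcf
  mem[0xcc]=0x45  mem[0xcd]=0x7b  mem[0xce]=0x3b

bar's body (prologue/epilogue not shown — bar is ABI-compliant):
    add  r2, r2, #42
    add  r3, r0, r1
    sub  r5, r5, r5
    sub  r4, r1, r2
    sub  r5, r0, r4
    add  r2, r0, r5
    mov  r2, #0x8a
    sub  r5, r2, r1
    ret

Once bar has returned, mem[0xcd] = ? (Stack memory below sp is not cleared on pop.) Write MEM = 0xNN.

MEM = 0xfa

prologue: push r2 -> mem[0xce]=0x4d, sp=0xce
prologue: push r3 -> mem[0xcd]=0xfa, sp=0xcd
body[0] add  r2, r2, #42 -> r2=0x77
body[1] add  r3, r0, r1 -> r3=0xe1
body[2] sub  r5, r5, r5 -> r5=0x00
body[3] sub  r4, r1, r2 -> r4=0x0b
body[4] sub  r5, r0, r4 -> r5=0x54
body[5] add  r2, r0, r5 -> r2=0xb3
body[6] mov  r2, #0x8a -> r2=0x8a
body[7] sub  r5, r2, r1 -> r5=0x08
epilogue: pop r3=0xfa, sp=0xce
epilogue: pop r2=0x4d, sp=0xcf
prologue pushed ['r2', 'r3'] at ['0xce', '0xcd']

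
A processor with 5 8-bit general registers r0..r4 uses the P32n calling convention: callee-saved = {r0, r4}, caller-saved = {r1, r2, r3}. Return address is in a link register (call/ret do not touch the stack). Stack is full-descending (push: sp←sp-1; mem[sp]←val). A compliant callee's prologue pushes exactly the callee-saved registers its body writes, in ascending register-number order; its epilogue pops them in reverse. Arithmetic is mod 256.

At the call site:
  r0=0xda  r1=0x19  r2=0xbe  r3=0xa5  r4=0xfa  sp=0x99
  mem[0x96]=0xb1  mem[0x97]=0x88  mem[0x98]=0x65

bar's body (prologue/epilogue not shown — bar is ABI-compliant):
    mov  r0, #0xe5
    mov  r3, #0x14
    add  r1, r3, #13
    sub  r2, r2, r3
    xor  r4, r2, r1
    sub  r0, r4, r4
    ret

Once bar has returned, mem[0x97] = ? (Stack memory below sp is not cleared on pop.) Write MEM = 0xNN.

prologue: push r0 -> mem[0x98]=0xda, sp=0x98
prologue: push r4 -> mem[0x97]=0xfa, sp=0x97
body[0] mov  r0, #0xe5 -> r0=0xe5
body[1] mov  r3, #0x14 -> r3=0x14
body[2] add  r1, r3, #13 -> r1=0x21
body[3] sub  r2, r2, r3 -> r2=0xaa
body[4] xor  r4, r2, r1 -> r4=0x8b
body[5] sub  r0, r4, r4 -> r0=0x00
epilogue: pop r4=0xfa, sp=0x98
epilogue: pop r0=0xda, sp=0x99
prologue pushed ['r0', 'r4'] at ['0x98', '0x97']

MEM = 0xfa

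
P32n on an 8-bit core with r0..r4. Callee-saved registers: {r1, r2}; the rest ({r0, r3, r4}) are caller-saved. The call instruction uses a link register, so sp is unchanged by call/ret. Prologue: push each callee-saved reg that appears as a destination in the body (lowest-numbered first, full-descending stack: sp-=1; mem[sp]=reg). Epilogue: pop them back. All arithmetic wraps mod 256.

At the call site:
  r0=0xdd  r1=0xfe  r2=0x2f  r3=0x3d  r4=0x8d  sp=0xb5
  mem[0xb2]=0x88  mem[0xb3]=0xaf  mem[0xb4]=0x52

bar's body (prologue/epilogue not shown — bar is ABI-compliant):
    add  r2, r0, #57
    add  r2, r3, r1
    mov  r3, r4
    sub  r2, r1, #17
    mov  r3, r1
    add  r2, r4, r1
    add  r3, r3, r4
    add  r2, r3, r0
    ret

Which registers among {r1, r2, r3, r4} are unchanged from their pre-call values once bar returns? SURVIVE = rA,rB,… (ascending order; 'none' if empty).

prologue: push r2 -> mem[0xb4]=0x2f, sp=0xb4
body[0] add  r2, r0, #57 -> r2=0x16
body[1] add  r2, r3, r1 -> r2=0x3b
body[2] mov  r3, r4 -> r3=0x8d
body[3] sub  r2, r1, #17 -> r2=0xed
body[4] mov  r3, r1 -> r3=0xfe
body[5] add  r2, r4, r1 -> r2=0x8b
body[6] add  r3, r3, r4 -> r3=0x8b
body[7] add  r2, r3, r0 -> r2=0x68
epilogue: pop r2=0x2f, sp=0xb5
r1: callee-saved, written=False
r2: callee-saved, written=True
r3: caller-saved, written=True
r4: caller-saved, written=False

SURVIVE = r1,r2,r4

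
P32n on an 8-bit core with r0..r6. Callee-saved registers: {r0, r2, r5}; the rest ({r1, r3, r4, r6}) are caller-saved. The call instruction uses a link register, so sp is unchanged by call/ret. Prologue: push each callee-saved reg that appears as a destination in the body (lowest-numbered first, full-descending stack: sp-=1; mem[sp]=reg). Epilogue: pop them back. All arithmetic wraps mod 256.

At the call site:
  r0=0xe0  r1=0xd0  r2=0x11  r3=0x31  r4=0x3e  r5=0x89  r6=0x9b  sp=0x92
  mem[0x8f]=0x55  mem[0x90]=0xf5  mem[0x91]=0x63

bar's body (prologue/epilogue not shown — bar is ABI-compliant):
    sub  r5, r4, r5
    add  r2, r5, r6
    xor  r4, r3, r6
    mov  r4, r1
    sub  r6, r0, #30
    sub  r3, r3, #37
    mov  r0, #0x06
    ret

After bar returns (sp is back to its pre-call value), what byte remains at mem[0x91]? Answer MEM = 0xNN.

prologue: push r0 -> mem[0x91]=0xe0, sp=0x91
prologue: push r2 -> mem[0x90]=0x11, sp=0x90
prologue: push r5 -> mem[0x8f]=0x89, sp=0x8f
body[0] sub  r5, r4, r5 -> r5=0xb5
body[1] add  r2, r5, r6 -> r2=0x50
body[2] xor  r4, r3, r6 -> r4=0xaa
body[3] mov  r4, r1 -> r4=0xd0
body[4] sub  r6, r0, #30 -> r6=0xc2
body[5] sub  r3, r3, #37 -> r3=0x0c
body[6] mov  r0, #0x06 -> r0=0x06
epilogue: pop r5=0x89, sp=0x90
epilogue: pop r2=0x11, sp=0x91
epilogue: pop r0=0xe0, sp=0x92
prologue pushed ['r0', 'r2', 'r5'] at ['0x91', '0x90', '0x8f']

MEM = 0xe0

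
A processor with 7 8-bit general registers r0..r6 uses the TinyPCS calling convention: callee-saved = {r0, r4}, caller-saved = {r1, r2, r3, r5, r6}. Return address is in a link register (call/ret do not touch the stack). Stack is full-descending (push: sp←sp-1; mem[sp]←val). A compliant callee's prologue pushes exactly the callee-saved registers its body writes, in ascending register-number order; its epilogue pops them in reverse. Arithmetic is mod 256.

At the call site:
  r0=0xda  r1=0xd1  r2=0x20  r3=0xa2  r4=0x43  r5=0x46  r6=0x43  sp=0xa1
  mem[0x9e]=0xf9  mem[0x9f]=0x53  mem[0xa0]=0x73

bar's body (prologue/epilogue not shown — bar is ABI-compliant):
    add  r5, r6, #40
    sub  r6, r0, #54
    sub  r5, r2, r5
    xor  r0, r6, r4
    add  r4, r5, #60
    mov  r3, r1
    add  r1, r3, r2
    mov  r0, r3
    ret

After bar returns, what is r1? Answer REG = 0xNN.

prologue: push r0 -> mem[0xa0]=0xda, sp=0xa0
prologue: push r4 -> mem[0x9f]=0x43, sp=0x9f
body[0] add  r5, r6, #40 -> r5=0x6b
body[1] sub  r6, r0, #54 -> r6=0xa4
body[2] sub  r5, r2, r5 -> r5=0xb5
body[3] xor  r0, r6, r4 -> r0=0xe7
body[4] add  r4, r5, #60 -> r4=0xf1
body[5] mov  r3, r1 -> r3=0xd1
body[6] add  r1, r3, r2 -> r1=0xf1
body[7] mov  r0, r3 -> r0=0xd1
epilogue: pop r4=0x43, sp=0xa0
epilogue: pop r0=0xda, sp=0xa1
r1 is caller-saved -> body value

REG = 0xf1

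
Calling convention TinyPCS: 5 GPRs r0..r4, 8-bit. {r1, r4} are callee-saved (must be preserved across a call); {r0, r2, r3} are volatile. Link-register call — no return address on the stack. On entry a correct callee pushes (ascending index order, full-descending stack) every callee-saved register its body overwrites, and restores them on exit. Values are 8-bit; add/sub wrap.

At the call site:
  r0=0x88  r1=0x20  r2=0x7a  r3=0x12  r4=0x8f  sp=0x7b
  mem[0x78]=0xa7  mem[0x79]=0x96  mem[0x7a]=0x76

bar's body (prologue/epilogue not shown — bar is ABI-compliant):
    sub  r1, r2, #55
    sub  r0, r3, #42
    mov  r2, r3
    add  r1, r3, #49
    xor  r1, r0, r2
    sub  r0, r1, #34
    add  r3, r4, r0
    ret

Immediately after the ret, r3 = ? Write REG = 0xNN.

prologue: push r1 → mem[0x7a]=0x20, sp=0x7a
body[0] sub  r1, r2, #55 → r1=0x43
body[1] sub  r0, r3, #42 → r0=0xe8
body[2] mov  r2, r3 → r2=0x12
body[3] add  r1, r3, #49 → r1=0x43
body[4] xor  r1, r0, r2 → r1=0xfa
body[5] sub  r0, r1, #34 → r0=0xd8
body[6] add  r3, r4, r0 → r3=0x67
epilogue: pop r1=0x20, sp=0x7b
r3 is caller-saved → body value

REG = 0x67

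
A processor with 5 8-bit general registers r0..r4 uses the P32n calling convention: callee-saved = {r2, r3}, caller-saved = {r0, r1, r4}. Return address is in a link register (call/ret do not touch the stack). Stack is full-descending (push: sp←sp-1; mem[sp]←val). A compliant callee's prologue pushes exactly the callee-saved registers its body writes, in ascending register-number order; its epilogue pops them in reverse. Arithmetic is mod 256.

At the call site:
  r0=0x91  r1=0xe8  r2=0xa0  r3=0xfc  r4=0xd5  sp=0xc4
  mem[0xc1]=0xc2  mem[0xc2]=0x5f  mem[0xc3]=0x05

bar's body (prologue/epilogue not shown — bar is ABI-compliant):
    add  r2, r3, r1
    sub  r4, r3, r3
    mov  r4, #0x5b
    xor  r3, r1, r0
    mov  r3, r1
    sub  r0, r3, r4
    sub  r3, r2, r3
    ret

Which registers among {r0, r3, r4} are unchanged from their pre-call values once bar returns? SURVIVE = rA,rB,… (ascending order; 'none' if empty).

prologue: push r2 → mem[0xc3]=0xa0, sp=0xc3
prologue: push r3 → mem[0xc2]=0xfc, sp=0xc2
body[0] add  r2, r3, r1 → r2=0xe4
body[1] sub  r4, r3, r3 → r4=0x00
body[2] mov  r4, #0x5b → r4=0x5b
body[3] xor  r3, r1, r0 → r3=0x79
body[4] mov  r3, r1 → r3=0xe8
body[5] sub  r0, r3, r4 → r0=0x8d
body[6] sub  r3, r2, r3 → r3=0xfc
epilogue: pop r3=0xfc, sp=0xc3
epilogue: pop r2=0xa0, sp=0xc4
r0: caller-saved, written=True
r3: callee-saved, written=True
r4: caller-saved, written=True

SURVIVE = r3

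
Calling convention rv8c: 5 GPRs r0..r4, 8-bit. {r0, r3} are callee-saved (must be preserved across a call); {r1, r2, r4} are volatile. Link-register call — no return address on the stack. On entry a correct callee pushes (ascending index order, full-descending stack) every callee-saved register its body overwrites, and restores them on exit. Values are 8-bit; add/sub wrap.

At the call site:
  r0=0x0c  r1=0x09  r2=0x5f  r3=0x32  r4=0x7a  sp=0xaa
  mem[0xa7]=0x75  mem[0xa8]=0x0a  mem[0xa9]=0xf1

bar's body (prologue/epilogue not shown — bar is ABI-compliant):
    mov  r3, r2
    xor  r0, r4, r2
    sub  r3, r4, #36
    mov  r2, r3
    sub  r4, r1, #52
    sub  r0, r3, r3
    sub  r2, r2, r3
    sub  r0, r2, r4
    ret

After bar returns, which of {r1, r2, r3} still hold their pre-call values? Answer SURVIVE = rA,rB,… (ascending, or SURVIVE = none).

SURVIVE = r1,r3

prologue: push r0 -> mem[0xa9]=0x0c, sp=0xa9
prologue: push r3 -> mem[0xa8]=0x32, sp=0xa8
body[0] mov  r3, r2 -> r3=0x5f
body[1] xor  r0, r4, r2 -> r0=0x25
body[2] sub  r3, r4, #36 -> r3=0x56
body[3] mov  r2, r3 -> r2=0x56
body[4] sub  r4, r1, #52 -> r4=0xd5
body[5] sub  r0, r3, r3 -> r0=0x00
body[6] sub  r2, r2, r3 -> r2=0x00
body[7] sub  r0, r2, r4 -> r0=0x2b
epilogue: pop r3=0x32, sp=0xa9
epilogue: pop r0=0x0c, sp=0xaa
r1: caller-saved, written=False
r2: caller-saved, written=True
r3: callee-saved, written=True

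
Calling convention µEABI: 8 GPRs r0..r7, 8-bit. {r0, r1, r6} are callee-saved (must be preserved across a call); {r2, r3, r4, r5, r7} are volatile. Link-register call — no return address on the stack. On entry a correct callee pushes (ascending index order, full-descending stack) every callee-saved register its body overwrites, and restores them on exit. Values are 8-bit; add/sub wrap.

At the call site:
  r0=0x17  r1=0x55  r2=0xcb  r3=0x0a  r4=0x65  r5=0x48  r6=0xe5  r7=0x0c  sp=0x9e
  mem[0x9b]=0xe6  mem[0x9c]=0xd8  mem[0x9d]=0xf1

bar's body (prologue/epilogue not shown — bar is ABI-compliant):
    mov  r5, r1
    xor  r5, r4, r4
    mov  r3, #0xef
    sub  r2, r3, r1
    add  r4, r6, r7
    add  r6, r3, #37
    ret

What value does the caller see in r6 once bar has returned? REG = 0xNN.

prologue: push r6 → mem[0x9d]=0xe5, sp=0x9d
body[0] mov  r5, r1 → r5=0x55
body[1] xor  r5, r4, r4 → r5=0x00
body[2] mov  r3, #0xef → r3=0xef
body[3] sub  r2, r3, r1 → r2=0x9a
body[4] add  r4, r6, r7 → r4=0xf1
body[5] add  r6, r3, #37 → r6=0x14
epilogue: pop r6=0xe5, sp=0x9e
r6 is callee-saved → restored

REG = 0xe5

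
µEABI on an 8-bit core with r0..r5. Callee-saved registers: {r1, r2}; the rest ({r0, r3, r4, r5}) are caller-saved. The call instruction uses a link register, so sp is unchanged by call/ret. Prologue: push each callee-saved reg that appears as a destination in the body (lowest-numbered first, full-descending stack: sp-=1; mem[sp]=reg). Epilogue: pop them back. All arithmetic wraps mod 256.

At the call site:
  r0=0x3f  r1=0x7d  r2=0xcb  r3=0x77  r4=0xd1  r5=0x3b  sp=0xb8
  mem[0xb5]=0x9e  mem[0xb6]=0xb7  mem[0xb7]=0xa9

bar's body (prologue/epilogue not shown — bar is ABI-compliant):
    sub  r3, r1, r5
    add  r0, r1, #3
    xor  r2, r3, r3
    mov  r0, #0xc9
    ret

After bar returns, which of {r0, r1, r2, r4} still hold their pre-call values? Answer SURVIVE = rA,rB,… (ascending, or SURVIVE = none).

prologue: push r2 -> mem[0xb7]=0xcb, sp=0xb7
body[0] sub  r3, r1, r5 -> r3=0x42
body[1] add  r0, r1, #3 -> r0=0x80
body[2] xor  r2, r3, r3 -> r2=0x00
body[3] mov  r0, #0xc9 -> r0=0xc9
epilogue: pop r2=0xcb, sp=0xb8
r0: caller-saved, written=True
r1: callee-saved, written=False
r2: callee-saved, written=True
r4: caller-saved, written=False

SURVIVE = r1,r2,r4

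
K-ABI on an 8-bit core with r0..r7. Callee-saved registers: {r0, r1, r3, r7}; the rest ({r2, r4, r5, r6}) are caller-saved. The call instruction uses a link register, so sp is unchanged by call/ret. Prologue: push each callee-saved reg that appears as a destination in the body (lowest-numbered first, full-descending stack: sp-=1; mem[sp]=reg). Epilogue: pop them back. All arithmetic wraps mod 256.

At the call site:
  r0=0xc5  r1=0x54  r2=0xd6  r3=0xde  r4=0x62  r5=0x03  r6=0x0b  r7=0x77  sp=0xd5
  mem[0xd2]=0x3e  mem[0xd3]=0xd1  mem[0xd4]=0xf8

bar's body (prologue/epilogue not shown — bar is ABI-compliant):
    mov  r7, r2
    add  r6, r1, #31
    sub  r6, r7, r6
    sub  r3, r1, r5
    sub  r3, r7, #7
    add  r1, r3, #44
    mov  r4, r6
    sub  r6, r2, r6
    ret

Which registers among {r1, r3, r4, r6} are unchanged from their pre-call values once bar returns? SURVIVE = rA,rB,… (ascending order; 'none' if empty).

SURVIVE = r1,r3

prologue: push r1 → mem[0xd4]=0x54, sp=0xd4
prologue: push r3 → mem[0xd3]=0xde, sp=0xd3
prologue: push r7 → mem[0xd2]=0x77, sp=0xd2
body[0] mov  r7, r2 → r7=0xd6
body[1] add  r6, r1, #31 → r6=0x73
body[2] sub  r6, r7, r6 → r6=0x63
body[3] sub  r3, r1, r5 → r3=0x51
body[4] sub  r3, r7, #7 → r3=0xcf
body[5] add  r1, r3, #44 → r1=0xfb
body[6] mov  r4, r6 → r4=0x63
body[7] sub  r6, r2, r6 → r6=0x73
epilogue: pop r7=0x77, sp=0xd3
epilogue: pop r3=0xde, sp=0xd4
epilogue: pop r1=0x54, sp=0xd5
r1: callee-saved, written=True
r3: callee-saved, written=True
r4: caller-saved, written=True
r6: caller-saved, written=True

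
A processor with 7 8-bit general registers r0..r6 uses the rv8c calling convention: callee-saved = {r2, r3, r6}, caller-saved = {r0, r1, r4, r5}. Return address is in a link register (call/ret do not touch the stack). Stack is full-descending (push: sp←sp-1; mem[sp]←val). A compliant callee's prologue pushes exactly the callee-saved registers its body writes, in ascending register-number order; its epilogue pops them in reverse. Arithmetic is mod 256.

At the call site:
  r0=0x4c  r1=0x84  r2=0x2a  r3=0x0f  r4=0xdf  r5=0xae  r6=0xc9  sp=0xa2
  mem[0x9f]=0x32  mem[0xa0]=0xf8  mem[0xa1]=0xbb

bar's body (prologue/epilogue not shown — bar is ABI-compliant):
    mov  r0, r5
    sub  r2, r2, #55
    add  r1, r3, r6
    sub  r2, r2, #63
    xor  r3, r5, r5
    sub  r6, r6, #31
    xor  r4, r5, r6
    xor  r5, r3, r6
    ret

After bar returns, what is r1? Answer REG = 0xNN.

prologue: push r2 → mem[0xa1]=0x2a, sp=0xa1
prologue: push r3 → mem[0xa0]=0x0f, sp=0xa0
prologue: push r6 → mem[0x9f]=0xc9, sp=0x9f
body[0] mov  r0, r5 → r0=0xae
body[1] sub  r2, r2, #55 → r2=0xf3
body[2] add  r1, r3, r6 → r1=0xd8
body[3] sub  r2, r2, #63 → r2=0xb4
body[4] xor  r3, r5, r5 → r3=0x00
body[5] sub  r6, r6, #31 → r6=0xaa
body[6] xor  r4, r5, r6 → r4=0x04
body[7] xor  r5, r3, r6 → r5=0xaa
epilogue: pop r6=0xc9, sp=0xa0
epilogue: pop r3=0x0f, sp=0xa1
epilogue: pop r2=0x2a, sp=0xa2
r1 is caller-saved → body value

REG = 0xd8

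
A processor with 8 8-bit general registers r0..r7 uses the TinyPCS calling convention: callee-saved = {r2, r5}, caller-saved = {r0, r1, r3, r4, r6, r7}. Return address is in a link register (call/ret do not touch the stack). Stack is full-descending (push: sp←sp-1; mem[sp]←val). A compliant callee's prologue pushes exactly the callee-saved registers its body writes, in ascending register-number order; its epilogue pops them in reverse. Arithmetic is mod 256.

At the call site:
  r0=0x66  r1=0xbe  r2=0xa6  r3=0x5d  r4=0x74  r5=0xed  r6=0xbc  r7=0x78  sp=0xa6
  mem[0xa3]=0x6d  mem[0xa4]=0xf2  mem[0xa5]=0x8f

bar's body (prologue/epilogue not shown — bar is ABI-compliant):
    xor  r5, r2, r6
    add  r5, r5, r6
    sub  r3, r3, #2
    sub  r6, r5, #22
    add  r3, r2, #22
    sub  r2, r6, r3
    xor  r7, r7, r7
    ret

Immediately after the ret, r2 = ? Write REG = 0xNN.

REG = 0xa6

prologue: push r2 -> mem[0xa5]=0xa6, sp=0xa5
prologue: push r5 -> mem[0xa4]=0xed, sp=0xa4
body[0] xor  r5, r2, r6 -> r5=0x1a
body[1] add  r5, r5, r6 -> r5=0xd6
body[2] sub  r3, r3, #2 -> r3=0x5b
body[3] sub  r6, r5, #22 -> r6=0xc0
body[4] add  r3, r2, #22 -> r3=0xbc
body[5] sub  r2, r6, r3 -> r2=0x04
body[6] xor  r7, r7, r7 -> r7=0x00
epilogue: pop r5=0xed, sp=0xa5
epilogue: pop r2=0xa6, sp=0xa6
r2 is callee-saved -> restored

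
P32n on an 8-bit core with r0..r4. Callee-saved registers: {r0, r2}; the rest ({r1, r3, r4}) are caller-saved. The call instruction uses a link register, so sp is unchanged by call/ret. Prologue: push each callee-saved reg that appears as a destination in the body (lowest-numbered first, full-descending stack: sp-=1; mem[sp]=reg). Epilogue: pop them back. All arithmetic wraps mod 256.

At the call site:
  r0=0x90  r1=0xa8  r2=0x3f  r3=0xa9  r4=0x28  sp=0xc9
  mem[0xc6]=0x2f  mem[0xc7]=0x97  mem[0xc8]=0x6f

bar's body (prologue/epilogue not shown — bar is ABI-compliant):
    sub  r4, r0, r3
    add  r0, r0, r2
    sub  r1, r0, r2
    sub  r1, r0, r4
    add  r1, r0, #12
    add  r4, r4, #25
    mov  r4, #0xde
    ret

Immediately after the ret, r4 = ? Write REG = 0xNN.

prologue: push r0 → mem[0xc8]=0x90, sp=0xc8
body[0] sub  r4, r0, r3 → r4=0xe7
body[1] add  r0, r0, r2 → r0=0xcf
body[2] sub  r1, r0, r2 → r1=0x90
body[3] sub  r1, r0, r4 → r1=0xe8
body[4] add  r1, r0, #12 → r1=0xdb
body[5] add  r4, r4, #25 → r4=0x00
body[6] mov  r4, #0xde → r4=0xde
epilogue: pop r0=0x90, sp=0xc9
r4 is caller-saved → body value

REG = 0xde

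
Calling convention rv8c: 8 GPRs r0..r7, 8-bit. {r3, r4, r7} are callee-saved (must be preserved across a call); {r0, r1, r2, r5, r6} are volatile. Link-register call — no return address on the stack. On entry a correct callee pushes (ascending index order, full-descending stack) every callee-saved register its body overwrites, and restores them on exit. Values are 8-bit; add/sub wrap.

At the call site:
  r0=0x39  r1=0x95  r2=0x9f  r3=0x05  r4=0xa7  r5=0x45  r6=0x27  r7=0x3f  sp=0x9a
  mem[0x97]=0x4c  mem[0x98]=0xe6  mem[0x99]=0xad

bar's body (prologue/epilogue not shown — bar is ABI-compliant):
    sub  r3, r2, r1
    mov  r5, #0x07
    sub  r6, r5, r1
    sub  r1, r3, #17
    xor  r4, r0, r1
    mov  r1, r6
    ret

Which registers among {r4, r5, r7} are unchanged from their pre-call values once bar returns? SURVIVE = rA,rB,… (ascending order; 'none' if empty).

prologue: push r3 → mem[0x99]=0x05, sp=0x99
prologue: push r4 → mem[0x98]=0xa7, sp=0x98
body[0] sub  r3, r2, r1 → r3=0x0a
body[1] mov  r5, #0x07 → r5=0x07
body[2] sub  r6, r5, r1 → r6=0x72
body[3] sub  r1, r3, #17 → r1=0xf9
body[4] xor  r4, r0, r1 → r4=0xc0
body[5] mov  r1, r6 → r1=0x72
epilogue: pop r4=0xa7, sp=0x99
epilogue: pop r3=0x05, sp=0x9a
r4: callee-saved, written=True
r5: caller-saved, written=True
r7: callee-saved, written=False

SURVIVE = r4,r7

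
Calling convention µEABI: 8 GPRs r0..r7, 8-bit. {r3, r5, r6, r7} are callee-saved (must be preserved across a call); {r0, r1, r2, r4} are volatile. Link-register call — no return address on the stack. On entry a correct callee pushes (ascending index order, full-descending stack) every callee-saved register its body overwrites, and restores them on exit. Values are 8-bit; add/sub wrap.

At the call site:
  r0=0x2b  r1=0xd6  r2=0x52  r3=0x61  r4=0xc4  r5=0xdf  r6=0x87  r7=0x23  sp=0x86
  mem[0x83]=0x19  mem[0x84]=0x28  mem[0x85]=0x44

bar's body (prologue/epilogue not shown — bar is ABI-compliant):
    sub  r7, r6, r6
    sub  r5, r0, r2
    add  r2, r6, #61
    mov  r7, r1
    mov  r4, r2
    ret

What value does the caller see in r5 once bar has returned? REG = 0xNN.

REG = 0xdf

prologue: push r5 -> mem[0x85]=0xdf, sp=0x85
prologue: push r7 -> mem[0x84]=0x23, sp=0x84
body[0] sub  r7, r6, r6 -> r7=0x00
body[1] sub  r5, r0, r2 -> r5=0xd9
body[2] add  r2, r6, #61 -> r2=0xc4
body[3] mov  r7, r1 -> r7=0xd6
body[4] mov  r4, r2 -> r4=0xc4
epilogue: pop r7=0x23, sp=0x85
epilogue: pop r5=0xdf, sp=0x86
r5 is callee-saved -> restored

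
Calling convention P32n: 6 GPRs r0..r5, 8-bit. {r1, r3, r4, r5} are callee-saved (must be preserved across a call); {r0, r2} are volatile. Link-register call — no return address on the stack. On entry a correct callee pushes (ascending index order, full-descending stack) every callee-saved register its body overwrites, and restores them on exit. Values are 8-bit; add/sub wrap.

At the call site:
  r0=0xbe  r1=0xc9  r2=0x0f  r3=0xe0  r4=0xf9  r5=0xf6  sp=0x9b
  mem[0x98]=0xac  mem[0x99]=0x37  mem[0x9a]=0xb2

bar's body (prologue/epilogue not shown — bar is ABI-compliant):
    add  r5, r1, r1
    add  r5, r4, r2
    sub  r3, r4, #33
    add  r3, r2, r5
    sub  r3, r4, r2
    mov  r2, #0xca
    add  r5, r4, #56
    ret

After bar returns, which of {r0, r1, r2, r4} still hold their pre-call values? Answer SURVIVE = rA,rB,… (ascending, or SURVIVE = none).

prologue: push r3 → mem[0x9a]=0xe0, sp=0x9a
prologue: push r5 → mem[0x99]=0xf6, sp=0x99
body[0] add  r5, r1, r1 → r5=0x92
body[1] add  r5, r4, r2 → r5=0x08
body[2] sub  r3, r4, #33 → r3=0xd8
body[3] add  r3, r2, r5 → r3=0x17
body[4] sub  r3, r4, r2 → r3=0xea
body[5] mov  r2, #0xca → r2=0xca
body[6] add  r5, r4, #56 → r5=0x31
epilogue: pop r5=0xf6, sp=0x9a
epilogue: pop r3=0xe0, sp=0x9b
r0: caller-saved, written=False
r1: callee-saved, written=False
r2: caller-saved, written=True
r4: callee-saved, written=False

SURVIVE = r0,r1,r4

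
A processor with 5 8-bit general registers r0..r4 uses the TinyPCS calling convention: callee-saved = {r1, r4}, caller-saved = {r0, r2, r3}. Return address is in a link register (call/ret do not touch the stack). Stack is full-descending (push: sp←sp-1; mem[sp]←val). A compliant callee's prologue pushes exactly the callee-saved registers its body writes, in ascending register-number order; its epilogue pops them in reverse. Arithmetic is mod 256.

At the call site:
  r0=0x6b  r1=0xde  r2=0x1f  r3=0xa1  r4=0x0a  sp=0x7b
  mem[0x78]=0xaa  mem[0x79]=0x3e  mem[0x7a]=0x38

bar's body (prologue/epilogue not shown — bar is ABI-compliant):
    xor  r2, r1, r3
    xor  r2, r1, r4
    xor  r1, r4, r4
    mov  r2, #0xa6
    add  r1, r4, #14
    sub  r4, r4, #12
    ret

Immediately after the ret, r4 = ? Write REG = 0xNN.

REG = 0x0a

prologue: push r1 → mem[0x7a]=0xde, sp=0x7a
prologue: push r4 → mem[0x79]=0x0a, sp=0x79
body[0] xor  r2, r1, r3 → r2=0x7f
body[1] xor  r2, r1, r4 → r2=0xd4
body[2] xor  r1, r4, r4 → r1=0x00
body[3] mov  r2, #0xa6 → r2=0xa6
body[4] add  r1, r4, #14 → r1=0x18
body[5] sub  r4, r4, #12 → r4=0xfe
epilogue: pop r4=0x0a, sp=0x7a
epilogue: pop r1=0xde, sp=0x7b
r4 is callee-saved → restored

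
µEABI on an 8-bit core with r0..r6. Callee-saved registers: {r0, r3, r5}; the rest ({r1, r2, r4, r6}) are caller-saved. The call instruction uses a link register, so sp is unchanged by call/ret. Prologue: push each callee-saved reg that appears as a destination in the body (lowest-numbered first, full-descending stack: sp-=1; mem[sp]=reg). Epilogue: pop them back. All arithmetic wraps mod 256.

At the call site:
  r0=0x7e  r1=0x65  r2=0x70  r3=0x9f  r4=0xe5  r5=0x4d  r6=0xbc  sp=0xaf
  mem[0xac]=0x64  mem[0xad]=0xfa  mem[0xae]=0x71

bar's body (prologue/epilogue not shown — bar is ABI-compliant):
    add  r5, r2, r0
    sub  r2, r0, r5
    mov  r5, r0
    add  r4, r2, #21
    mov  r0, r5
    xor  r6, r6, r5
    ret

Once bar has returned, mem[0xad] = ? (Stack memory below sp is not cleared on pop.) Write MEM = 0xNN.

MEM = 0x4d

prologue: push r0 -> mem[0xae]=0x7e, sp=0xae
prologue: push r5 -> mem[0xad]=0x4d, sp=0xad
body[0] add  r5, r2, r0 -> r5=0xee
body[1] sub  r2, r0, r5 -> r2=0x90
body[2] mov  r5, r0 -> r5=0x7e
body[3] add  r4, r2, #21 -> r4=0xa5
body[4] mov  r0, r5 -> r0=0x7e
body[5] xor  r6, r6, r5 -> r6=0xc2
epilogue: pop r5=0x4d, sp=0xae
epilogue: pop r0=0x7e, sp=0xaf
prologue pushed ['r0', 'r5'] at ['0xae', '0xad']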